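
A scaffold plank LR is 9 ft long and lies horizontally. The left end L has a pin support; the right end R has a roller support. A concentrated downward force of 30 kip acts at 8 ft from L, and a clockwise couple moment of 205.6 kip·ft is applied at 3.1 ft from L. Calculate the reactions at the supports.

Moments about L: R_y·9 − 30·8 − 205.6 = 0 → R_y = 445.6/9 = 49.5111 ≈ 49.51 kip.
ΣF_y = 0: L_y + 49.5111 − 30 = 0 → L_y = -19.51 kip.
ΣF_x = 0: no horizontal applied forces, so L_x = 0.

L_x = 0, L_y = -19.51 kip, R_y = 49.51 kip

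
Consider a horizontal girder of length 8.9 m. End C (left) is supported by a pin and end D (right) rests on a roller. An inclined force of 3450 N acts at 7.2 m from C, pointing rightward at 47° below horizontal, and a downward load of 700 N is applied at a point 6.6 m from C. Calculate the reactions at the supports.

C_x = -2353 N, C_y = 662.9 N, D_y = 2560 N

Taking moments about C: D_y·8.9 − 3450·sin47°·7.2 − 700·6.6 = 0 → D_y = 22786.8/8.9 = 2560.31 ≈ 2560 N.
ΣF_y = 0: C_y + 2560.31 − 3450·sin47° − 700 = 0 → C_y = 662.9 N.
ΣF_x = 0: C_x + 3450·cos47° = 0 → C_x = -2353 N.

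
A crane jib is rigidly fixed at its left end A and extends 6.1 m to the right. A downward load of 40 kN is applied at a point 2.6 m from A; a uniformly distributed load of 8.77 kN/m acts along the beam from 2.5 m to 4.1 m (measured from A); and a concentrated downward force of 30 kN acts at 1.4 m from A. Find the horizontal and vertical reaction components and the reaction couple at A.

Resultant of the distributed load: 8.77 × 1.6 = 14.032 kN at 3.3 m from A.
ΣF_x = 0: A_x = 0.
ΣF_y = 0: A_y − 40 − 8.77·1.6 − 30 = 0 → A_y = 84.03 kN.
ΣM about A: M_A − 40·2.6 − (8.77·1.6)·3.3 − 30·1.4 = 0 → M_A = 192.3 kN·m.

A_x = 0, A_y = 84.03 kN, M_A = 192.3 kN·m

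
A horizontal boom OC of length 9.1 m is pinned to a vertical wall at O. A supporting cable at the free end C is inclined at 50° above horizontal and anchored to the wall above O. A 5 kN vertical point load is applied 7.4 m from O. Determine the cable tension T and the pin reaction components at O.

ΣM about O: T·sin50°·9.1 − 5·7.4 = 0 → T = 37/(9.1·0.766044) = 5.3077 ≈ 5.308 kN.
ΣF_x = 0: O_x − T·cos50° = 0 → O_x = 5.3077 × 0.642788 = 3.412 kN.
ΣF_y = 0: O_y + T·sin50° − 5 = 0 → O_y = 5 − 5.3077 × 0.766044 = 0.9341 kN.

T = 5.308 kN, O_x = 3.412 kN, O_y = 0.9341 kN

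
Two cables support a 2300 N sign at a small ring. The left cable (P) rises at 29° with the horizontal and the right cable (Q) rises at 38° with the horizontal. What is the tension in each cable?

T_P = 1969 N, T_Q = 2185 N

ΣF_x = 0: −T_P·cos29° + T_Q·cos38° = 0 → T_Q = 1.10991·T_P.
ΣF_y = 0: T_P·sin29° + T_Q·sin38° = 2300.
Substitute: T_P·(0.48481 + 1.10991·0.615661) = 2300 → T_P = 1968.94 ≈ 1969 N.
Then T_Q = 1.10991 × 1968.94 = 2185 N.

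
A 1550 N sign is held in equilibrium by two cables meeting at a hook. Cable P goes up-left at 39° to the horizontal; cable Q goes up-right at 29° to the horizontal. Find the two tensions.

T_P = 1462 N, T_Q = 1299 N

ΣF_x = 0: −T_P·cos39° + T_Q·cos29° = 0 → T_Q = 0.888553·T_P.
ΣF_y = 0: T_P·sin39° + T_Q·sin29° = 1550.
Substitute: T_P·(0.62932 + 0.888553·0.48481) = 1550 → T_P = 1462.13 ≈ 1462 N.
Then T_Q = 0.888553 × 1462.13 = 1299 N.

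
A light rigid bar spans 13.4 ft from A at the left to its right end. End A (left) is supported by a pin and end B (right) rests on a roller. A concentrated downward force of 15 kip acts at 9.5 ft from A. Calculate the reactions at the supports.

A_x = 0, A_y = 4.366 kip, B_y = 10.63 kip

Moments about A: B_y·13.4 − 15·9.5 = 0 → B_y = 142.5/13.4 = 10.6343 ≈ 10.63 kip.
ΣF_y = 0: A_y + 10.6343 − 15 = 0 → A_y = 4.366 kip.
ΣF_x = 0: no horizontal applied forces, so A_x = 0.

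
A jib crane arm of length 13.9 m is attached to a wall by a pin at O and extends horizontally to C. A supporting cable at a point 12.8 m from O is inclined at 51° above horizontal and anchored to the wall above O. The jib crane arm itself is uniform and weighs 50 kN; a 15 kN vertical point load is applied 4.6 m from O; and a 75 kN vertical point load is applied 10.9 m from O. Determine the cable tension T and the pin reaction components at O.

T = 124.1 kN, O_x = 78.07 kN, O_y = 43.59 kN

ΣM about O: T·sin51°·12.8 − 50·6.95 − 15·4.6 − 75·10.9 = 0 → T = 1234/(12.8·0.777146) = 124.052 ≈ 124.1 kN.
ΣF_x = 0: O_x − T·cos51° = 0 → O_x = 124.052 × 0.62932 = 78.07 kN.
ΣF_y = 0: O_y + T·sin51° − 50 − 15 − 75 = 0 → O_y = 140 − 124.052 × 0.777146 = 43.59 kN.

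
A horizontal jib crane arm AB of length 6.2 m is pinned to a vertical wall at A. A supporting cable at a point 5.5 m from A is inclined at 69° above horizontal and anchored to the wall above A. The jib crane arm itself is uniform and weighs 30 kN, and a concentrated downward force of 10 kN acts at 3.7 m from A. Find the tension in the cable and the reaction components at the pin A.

ΣM about A: T·sin69°·5.5 − 30·3.1 − 10·3.7 = 0 → T = 130/(5.5·0.93358) = 25.318 ≈ 25.32 kN.
ΣF_x = 0: A_x − T·cos69° = 0 → A_x = 25.318 × 0.358368 = 9.073 kN.
ΣF_y = 0: A_y + T·sin69° − 30 − 10 = 0 → A_y = 40 − 25.318 × 0.93358 = 16.36 kN.

T = 25.32 kN, A_x = 9.073 kN, A_y = 16.36 kN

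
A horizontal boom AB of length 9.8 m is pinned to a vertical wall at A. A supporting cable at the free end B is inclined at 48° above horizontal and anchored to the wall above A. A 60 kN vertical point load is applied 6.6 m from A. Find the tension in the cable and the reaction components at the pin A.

T = 54.37 kN, A_x = 36.38 kN, A_y = 19.59 kN

ΣM about A: T·sin48°·9.8 − 60·6.6 = 0 → T = 396/(9.8·0.743145) = 54.3745 ≈ 54.37 kN.
ΣF_x = 0: A_x − T·cos48° = 0 → A_x = 54.3745 × 0.669131 = 36.38 kN.
ΣF_y = 0: A_y + T·sin48° − 60 = 0 → A_y = 60 − 54.3745 × 0.743145 = 19.59 kN.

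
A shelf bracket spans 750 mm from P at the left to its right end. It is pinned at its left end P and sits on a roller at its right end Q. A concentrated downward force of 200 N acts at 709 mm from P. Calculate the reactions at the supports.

Moments about P: Q_y·750 − 200·709 = 0 → Q_y = 141800/750 = 189.067 ≈ 189.1 N.
ΣF_y = 0: P_y + 189.067 − 200 = 0 → P_y = 10.93 N.
ΣF_x = 0: no horizontal applied forces, so P_x = 0.

P_x = 0, P_y = 10.93 N, Q_y = 189.1 N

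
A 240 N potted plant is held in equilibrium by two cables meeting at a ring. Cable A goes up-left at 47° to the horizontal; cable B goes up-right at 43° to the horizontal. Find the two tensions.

T_A = 175.5 N, T_B = 163.7 N

ΣF_x = 0: −T_A·cos47° + T_B·cos43° = 0 → T_B = 0.932515·T_A.
ΣF_y = 0: T_A·sin47° + T_B·sin43° = 240.
Substitute: T_A·(0.731354 + 0.932515·0.681998) = 240 → T_A = 175.525 ≈ 175.5 N.
Then T_B = 0.932515 × 175.525 = 163.7 N.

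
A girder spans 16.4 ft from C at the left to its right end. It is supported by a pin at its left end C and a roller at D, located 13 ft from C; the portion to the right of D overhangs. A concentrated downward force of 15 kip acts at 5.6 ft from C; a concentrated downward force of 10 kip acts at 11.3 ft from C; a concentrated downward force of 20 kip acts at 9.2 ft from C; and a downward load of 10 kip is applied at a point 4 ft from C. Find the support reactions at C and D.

Taking moments about C: D_y·13 − 15·5.6 − 10·11.3 − 20·9.2 − 10·4 = 0 → D_y = 421/13 = 32.3846 ≈ 32.38 kip.
ΣF_y = 0: C_y + 32.3846 − 15 − 10 − 20 − 10 = 0 → C_y = 22.62 kip.
ΣF_x = 0: no horizontal applied forces, so C_x = 0.

C_x = 0, C_y = 22.62 kip, D_y = 32.38 kip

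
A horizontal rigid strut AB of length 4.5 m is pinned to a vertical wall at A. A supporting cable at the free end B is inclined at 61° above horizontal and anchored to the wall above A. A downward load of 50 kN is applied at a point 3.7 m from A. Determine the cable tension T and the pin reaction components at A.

T = 47.00 kN, A_x = 22.79 kN, A_y = 8.889 kN

ΣM about A: T·sin61°·4.5 − 50·3.7 = 0 → T = 185/(4.5·0.87462) = 47.0045 ≈ 47.00 kN.
ΣF_x = 0: A_x − T·cos61° = 0 → A_x = 47.0045 × 0.48481 = 22.79 kN.
ΣF_y = 0: A_y + T·sin61° − 50 = 0 → A_y = 50 − 47.0045 × 0.87462 = 8.889 kN.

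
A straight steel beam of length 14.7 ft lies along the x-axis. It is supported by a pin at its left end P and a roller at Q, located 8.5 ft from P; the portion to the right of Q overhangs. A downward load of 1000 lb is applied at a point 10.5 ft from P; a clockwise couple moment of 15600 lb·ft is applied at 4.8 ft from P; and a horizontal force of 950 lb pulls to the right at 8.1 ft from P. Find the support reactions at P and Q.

P_x = -950.0 lb, P_y = -2071 lb, Q_y = 3071 lb

Moments about P: Q_y·8.5 − 1000·10.5 − 15600 = 0 → Q_y = 26100/8.5 = 3070.59 ≈ 3071 lb.
ΣF_y = 0: P_y + 3070.59 − 1000 = 0 → P_y = -2071 lb.
ΣF_x = 0: P_x + 950 = 0 → P_x = -950.0 lb.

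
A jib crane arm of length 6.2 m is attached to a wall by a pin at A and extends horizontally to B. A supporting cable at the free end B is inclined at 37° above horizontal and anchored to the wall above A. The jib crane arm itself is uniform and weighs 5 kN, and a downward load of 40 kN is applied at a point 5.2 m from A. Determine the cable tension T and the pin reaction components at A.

ΣM about A: T·sin37°·6.2 − 5·3.1 − 40·5.2 = 0 → T = 223.5/(6.2·0.601815) = 59.8994 ≈ 59.90 kN.
ΣF_x = 0: A_x − T·cos37° = 0 → A_x = 59.8994 × 0.798636 = 47.84 kN.
ΣF_y = 0: A_y + T·sin37° − 5 − 40 = 0 → A_y = 45 − 59.8994 × 0.601815 = 8.952 kN.

T = 59.90 kN, A_x = 47.84 kN, A_y = 8.952 kN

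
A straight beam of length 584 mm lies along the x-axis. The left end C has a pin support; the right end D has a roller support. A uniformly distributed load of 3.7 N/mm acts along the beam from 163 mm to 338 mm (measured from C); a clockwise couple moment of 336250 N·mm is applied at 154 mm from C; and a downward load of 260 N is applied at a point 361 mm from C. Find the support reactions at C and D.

C_x = 0, C_y = -106.7 N, D_y = 1014 N

Resultant of the distributed load: 3.7 × 175 = 647.5 N at 250.5 mm from C.
ΣM about C: D_y·584 − (3.7·175)·250.5 − 336250 − 260·361 = 0 → D_y = 592308.75/584 = 1014.23 ≈ 1014 N.
ΣF_y = 0: C_y + 1014.23 − 3.7·175 − 260 = 0 → C_y = -106.7 N.
ΣF_x = 0: no horizontal applied forces, so C_x = 0.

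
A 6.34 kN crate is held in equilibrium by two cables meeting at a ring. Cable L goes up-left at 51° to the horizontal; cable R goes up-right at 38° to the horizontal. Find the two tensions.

ΣF_x = 0: −T_L·cos51° + T_R·cos38° = 0 → T_R = 0.798619·T_L.
ΣF_y = 0: T_L·sin51° + T_R·sin38° = 6.34.
Substitute: T_L·(0.777146 + 0.798619·0.615661) = 6.34 → T_L = 4.99675 ≈ 4.997 kN.
Then T_R = 0.798619 × 4.99675 = 3.990 kN.

T_L = 4.997 kN, T_R = 3.990 kN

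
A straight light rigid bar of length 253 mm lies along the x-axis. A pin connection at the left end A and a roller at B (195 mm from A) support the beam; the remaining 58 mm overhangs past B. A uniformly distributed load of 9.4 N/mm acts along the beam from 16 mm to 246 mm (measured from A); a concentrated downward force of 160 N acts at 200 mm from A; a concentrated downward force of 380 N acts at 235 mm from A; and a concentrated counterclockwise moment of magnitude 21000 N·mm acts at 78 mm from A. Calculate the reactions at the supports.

Resultant of the distributed load: 9.4 × 230 = 2162 N at 131 mm from A.
Moments about A: B_y·195 − (9.4·230)·131 − 160·200 − 380·235 + 21000 = 0 → B_y = 383522/195 = 1966.78 ≈ 1967 N.
ΣF_y = 0: A_y + 1966.78 − 9.4·230 − 160 − 380 = 0 → A_y = 735.2 N.
ΣF_x = 0: no horizontal applied forces, so A_x = 0.

A_x = 0, A_y = 735.2 N, B_y = 1967 N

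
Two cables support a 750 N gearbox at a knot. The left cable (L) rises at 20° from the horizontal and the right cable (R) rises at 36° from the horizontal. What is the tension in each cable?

ΣF_x = 0: −T_L·cos20° + T_R·cos36° = 0 → T_R = 1.16152·T_L.
ΣF_y = 0: T_L·sin20° + T_R·sin36° = 750.
Substitute: T_L·(0.34202 + 1.16152·0.587785) = 750 → T_L = 731.89 ≈ 731.9 N.
Then T_R = 1.16152 × 731.89 = 850.1 N.

T_L = 731.9 N, T_R = 850.1 N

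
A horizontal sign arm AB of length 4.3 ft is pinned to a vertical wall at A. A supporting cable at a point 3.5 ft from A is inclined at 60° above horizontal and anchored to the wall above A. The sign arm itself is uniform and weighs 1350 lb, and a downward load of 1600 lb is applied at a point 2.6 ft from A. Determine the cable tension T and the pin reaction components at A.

ΣM about A: T·sin60°·3.5 − 1350·2.15 − 1600·2.6 = 0 → T = 7062.5/(3.5·0.866025) = 2330.02 ≈ 2330 lb.
ΣF_x = 0: A_x − T·cos60° = 0 → A_x = 2330.02 × 0.5 = 1165 lb.
ΣF_y = 0: A_y + T·sin60° − 1350 − 1600 = 0 → A_y = 2950 − 2330.02 × 0.866025 = 932.1 lb.

T = 2330 lb, A_x = 1165 lb, A_y = 932.1 lb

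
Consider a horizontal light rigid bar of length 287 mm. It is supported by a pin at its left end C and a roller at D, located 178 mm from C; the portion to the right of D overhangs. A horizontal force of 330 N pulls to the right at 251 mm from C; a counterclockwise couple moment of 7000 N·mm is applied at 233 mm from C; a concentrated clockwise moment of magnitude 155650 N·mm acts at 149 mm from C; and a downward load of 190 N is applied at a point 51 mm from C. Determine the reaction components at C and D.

Moments about C: D_y·178 + 7000 − 155650 − 190·51 = 0 → D_y = 158340/178 = 889.551 ≈ 889.6 N.
ΣF_y = 0: C_y + 889.551 − 190 = 0 → C_y = -699.6 N.
ΣF_x = 0: C_x + 330 = 0 → C_x = -330.0 N.

C_x = -330.0 N, C_y = -699.6 N, D_y = 889.6 N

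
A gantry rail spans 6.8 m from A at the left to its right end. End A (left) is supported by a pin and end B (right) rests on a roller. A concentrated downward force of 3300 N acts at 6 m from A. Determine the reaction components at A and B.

A_x = 0, A_y = 388.2 N, B_y = 2912 N

ΣM about A: B_y·6.8 − 3300·6 = 0 → B_y = 19800/6.8 = 2911.76 ≈ 2912 N.
ΣF_y = 0: A_y + 2911.76 − 3300 = 0 → A_y = 388.2 N.
ΣF_x = 0: no horizontal applied forces, so A_x = 0.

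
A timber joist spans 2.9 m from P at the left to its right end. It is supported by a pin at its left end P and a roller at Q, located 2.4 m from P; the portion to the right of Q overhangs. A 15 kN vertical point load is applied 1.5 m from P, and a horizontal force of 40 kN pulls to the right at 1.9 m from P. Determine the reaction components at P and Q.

P_x = -40.00 kN, P_y = 5.625 kN, Q_y = 9.375 kN

Moments about P: Q_y·2.4 − 15·1.5 = 0 → Q_y = 22.5/2.4 = 9.375 kN.
ΣF_y = 0: P_y + 9.375 − 15 = 0 → P_y = 5.625 kN.
ΣF_x = 0: P_x + 40 = 0 → P_x = -40.00 kN.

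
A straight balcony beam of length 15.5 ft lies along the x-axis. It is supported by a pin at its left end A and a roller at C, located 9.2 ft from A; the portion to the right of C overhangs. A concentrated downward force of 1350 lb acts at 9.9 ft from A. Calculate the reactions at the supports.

A_x = 0, A_y = -102.7 lb, C_y = 1453 lb

ΣM about A: C_y·9.2 − 1350·9.9 = 0 → C_y = 13365/9.2 = 1452.72 ≈ 1453 lb.
ΣF_y = 0: A_y + 1452.72 − 1350 = 0 → A_y = -102.7 lb.
ΣF_x = 0: no horizontal applied forces, so A_x = 0.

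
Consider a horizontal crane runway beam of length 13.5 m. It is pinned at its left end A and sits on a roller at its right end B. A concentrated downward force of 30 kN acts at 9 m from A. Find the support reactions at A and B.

A_x = 0, A_y = 10.00 kN, B_y = 20.00 kN

ΣM about A: B_y·13.5 − 30·9 = 0 → B_y = 270/13.5 = 20.00 kN.
ΣF_y = 0: A_y + 20 − 30 = 0 → A_y = 10.00 kN.
ΣF_x = 0: no horizontal applied forces, so A_x = 0.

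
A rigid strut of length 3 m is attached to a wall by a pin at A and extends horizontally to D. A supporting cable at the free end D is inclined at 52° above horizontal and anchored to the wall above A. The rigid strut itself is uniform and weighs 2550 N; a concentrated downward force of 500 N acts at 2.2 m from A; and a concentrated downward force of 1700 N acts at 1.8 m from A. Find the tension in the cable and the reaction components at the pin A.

T = 3378 N, A_x = 2080 N, A_y = 2088 N

ΣM about A: T·sin52°·3 − 2550·1.5 − 500·2.2 − 1700·1.8 = 0 → T = 7985/(3·0.788011) = 3377.7 ≈ 3378 N.
ΣF_x = 0: A_x − T·cos52° = 0 → A_x = 3377.7 × 0.615661 = 2080 N.
ΣF_y = 0: A_y + T·sin52° − 2550 − 500 − 1700 = 0 → A_y = 4750 − 3377.7 × 0.788011 = 2088 N.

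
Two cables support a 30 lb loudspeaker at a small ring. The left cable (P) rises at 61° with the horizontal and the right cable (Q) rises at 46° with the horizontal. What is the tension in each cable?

T_P = 21.79 lb, T_Q = 15.21 lb

ΣF_x = 0: −T_P·cos61° + T_Q·cos46° = 0 → T_Q = 0.697911·T_P.
ΣF_y = 0: T_P·sin61° + T_Q·sin46° = 30.
Substitute: T_P·(0.87462 + 0.697911·0.71934) = 30 → T_P = 21.7919 ≈ 21.79 lb.
Then T_Q = 0.697911 × 21.7919 = 15.21 lb.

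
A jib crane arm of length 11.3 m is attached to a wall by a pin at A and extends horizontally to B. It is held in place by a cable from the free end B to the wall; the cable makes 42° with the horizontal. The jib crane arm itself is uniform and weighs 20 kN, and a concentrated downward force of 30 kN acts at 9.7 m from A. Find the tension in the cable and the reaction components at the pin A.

ΣM about A: T·sin42°·11.3 − 20·5.65 − 30·9.7 = 0 → T = 404/(11.3·0.669131) = 53.4308 ≈ 53.43 kN.
ΣF_x = 0: A_x − T·cos42° = 0 → A_x = 53.4308 × 0.743145 = 39.71 kN.
ΣF_y = 0: A_y + T·sin42° − 20 − 30 = 0 → A_y = 50 − 53.4308 × 0.669131 = 14.25 kN.

T = 53.43 kN, A_x = 39.71 kN, A_y = 14.25 kN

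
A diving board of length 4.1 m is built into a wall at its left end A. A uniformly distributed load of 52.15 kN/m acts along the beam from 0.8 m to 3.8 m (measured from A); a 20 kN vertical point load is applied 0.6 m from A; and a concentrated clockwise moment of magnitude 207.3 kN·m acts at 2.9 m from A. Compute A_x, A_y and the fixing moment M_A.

Resultant of the distributed load: 52.15 × 3 = 156.45 kN at 2.3 m from A.
ΣF_x = 0: A_x = 0.
ΣF_y = 0: A_y − 52.15·3 − 20 = 0 → A_y = 176.4 kN.
ΣM about A: M_A − (52.15·3)·2.3 − 20·0.6 − 207.3 = 0 → M_A = 579.1 kN·m.

A_x = 0, A_y = 176.4 kN, M_A = 579.1 kN·m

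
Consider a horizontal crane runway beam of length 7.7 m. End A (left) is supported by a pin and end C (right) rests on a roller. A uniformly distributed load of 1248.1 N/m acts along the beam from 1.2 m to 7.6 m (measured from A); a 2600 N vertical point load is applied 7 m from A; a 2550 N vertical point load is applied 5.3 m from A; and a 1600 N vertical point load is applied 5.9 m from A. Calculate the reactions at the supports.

Resultant of the distributed load: 1248.1 × 6.4 = 7987.84 N at 4.4 m from A.
Moments about A: C_y·7.7 − (1248.1·6.4)·4.4 − 2600·7 − 2550·5.3 − 1600·5.9 = 0 → C_y = 76301.496/7.7 = 9909.29 ≈ 9909 N.
ΣF_y = 0: A_y + 9909.29 − 1248.1·6.4 − 2600 − 2550 − 1600 = 0 → A_y = 4829 N.
ΣF_x = 0: no horizontal applied forces, so A_x = 0.

A_x = 0, A_y = 4829 N, C_y = 9909 N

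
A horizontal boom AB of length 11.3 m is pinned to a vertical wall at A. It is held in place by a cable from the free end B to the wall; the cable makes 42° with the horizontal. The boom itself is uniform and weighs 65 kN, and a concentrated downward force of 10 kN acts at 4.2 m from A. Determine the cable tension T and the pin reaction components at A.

ΣM about A: T·sin42°·11.3 − 65·5.65 − 10·4.2 = 0 → T = 409.25/(11.3·0.669131) = 54.1251 ≈ 54.13 kN.
ΣF_x = 0: A_x − T·cos42° = 0 → A_x = 54.1251 × 0.743145 = 40.22 kN.
ΣF_y = 0: A_y + T·sin42° − 65 − 10 = 0 → A_y = 75 − 54.1251 × 0.669131 = 38.78 kN.

T = 54.13 kN, A_x = 40.22 kN, A_y = 38.78 kN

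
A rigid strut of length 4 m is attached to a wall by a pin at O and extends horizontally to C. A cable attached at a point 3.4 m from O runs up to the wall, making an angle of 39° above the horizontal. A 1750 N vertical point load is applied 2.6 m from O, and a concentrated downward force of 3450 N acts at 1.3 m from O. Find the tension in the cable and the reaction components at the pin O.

T = 4223 N, O_x = 3282 N, O_y = 2543 N

ΣM about O: T·sin39°·3.4 − 1750·2.6 − 3450·1.3 = 0 → T = 9035/(3.4·0.62932) = 4222.58 ≈ 4223 N.
ΣF_x = 0: O_x − T·cos39° = 0 → O_x = 4222.58 × 0.777146 = 3282 N.
ΣF_y = 0: O_y + T·sin39° − 1750 − 3450 = 0 → O_y = 5200 − 4222.58 × 0.62932 = 2543 N.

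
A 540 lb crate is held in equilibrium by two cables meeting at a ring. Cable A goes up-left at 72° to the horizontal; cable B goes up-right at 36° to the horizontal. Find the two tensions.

ΣF_x = 0: −T_A·cos72° + T_B·cos36° = 0 → T_B = 0.381966·T_A.
ΣF_y = 0: T_A·sin72° + T_B·sin36° = 540.
Substitute: T_A·(0.951057 + 0.381966·0.587785) = 540 → T_A = 459.351 ≈ 459.4 lb.
Then T_B = 0.381966 × 459.351 = 175.5 lb.

T_A = 459.4 lb, T_B = 175.5 lb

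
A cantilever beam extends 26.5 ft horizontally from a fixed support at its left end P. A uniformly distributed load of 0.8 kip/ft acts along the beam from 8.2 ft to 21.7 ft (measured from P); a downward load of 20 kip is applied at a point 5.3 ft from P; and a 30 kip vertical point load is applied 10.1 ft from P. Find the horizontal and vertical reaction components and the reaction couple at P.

P_x = 0, P_y = 60.80 kip, M_P = 570.5 kip·ft

Resultant of the distributed load: 0.8 × 13.5 = 10.8 kip at 14.95 ft from P.
ΣF_x = 0: P_x = 0.
ΣF_y = 0: P_y − 0.8·13.5 − 20 − 30 = 0 → P_y = 60.80 kip.
ΣM about P: M_P − (0.8·13.5)·14.95 − 20·5.3 − 30·10.1 = 0 → M_P = 570.5 kip·ft.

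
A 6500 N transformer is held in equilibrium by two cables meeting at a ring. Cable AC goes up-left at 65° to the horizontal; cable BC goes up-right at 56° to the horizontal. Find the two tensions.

T_AC = 4240 N, T_BC = 3205 N

ΣF_x = 0: −T_AC·cos65° + T_BC·cos56° = 0 → T_BC = 0.755765·T_AC.
ΣF_y = 0: T_AC·sin65° + T_BC·sin56° = 6500.
Substitute: T_AC·(0.906308 + 0.755765·0.829038) = 6500 → T_AC = 4240.42 ≈ 4240 N.
Then T_BC = 0.755765 × 4240.42 = 3205 N.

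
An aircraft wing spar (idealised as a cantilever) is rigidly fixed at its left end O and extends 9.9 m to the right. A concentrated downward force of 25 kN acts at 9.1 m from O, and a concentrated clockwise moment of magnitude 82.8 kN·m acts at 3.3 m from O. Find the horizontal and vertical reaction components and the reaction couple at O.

O_x = 0, O_y = 25.00 kN, M_O = 310.3 kN·m

ΣF_x = 0: O_x = 0.
ΣF_y = 0: O_y − 25 = 0 → O_y = 25.00 kN.
ΣM about O: M_O − 25·9.1 − 82.8 = 0 → M_O = 310.3 kN·m.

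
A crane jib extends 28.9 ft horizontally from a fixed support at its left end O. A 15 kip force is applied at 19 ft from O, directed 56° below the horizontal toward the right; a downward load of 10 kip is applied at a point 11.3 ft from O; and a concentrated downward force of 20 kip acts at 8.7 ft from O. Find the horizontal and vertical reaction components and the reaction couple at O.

ΣF_x = 0: O_x + 15·cos56° = 0 → O_x = -8.388 kip.
ΣF_y = 0: O_y − 15·sin56° − 10 − 20 = 0 → O_y = 42.44 kip.
ΣM about O: M_O − 15·sin56°·19 − 10·11.3 − 20·8.7 = 0 → M_O = 523.3 kip·ft.

O_x = -8.388 kip, O_y = 42.44 kip, M_O = 523.3 kip·ft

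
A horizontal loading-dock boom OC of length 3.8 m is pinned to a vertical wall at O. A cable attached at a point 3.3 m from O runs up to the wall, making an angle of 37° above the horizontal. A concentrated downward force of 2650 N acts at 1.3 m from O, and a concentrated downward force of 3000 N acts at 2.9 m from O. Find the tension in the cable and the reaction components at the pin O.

ΣM about O: T·sin37°·3.3 − 2650·1.3 − 3000·2.9 = 0 → T = 12145/(3.3·0.601815) = 6115.34 ≈ 6115 N.
ΣF_x = 0: O_x − T·cos37° = 0 → O_x = 6115.34 × 0.798636 = 4884 N.
ΣF_y = 0: O_y + T·sin37° − 2650 − 3000 = 0 → O_y = 5650 − 6115.34 × 0.601815 = 1970 N.

T = 6115 N, O_x = 4884 N, O_y = 1970 N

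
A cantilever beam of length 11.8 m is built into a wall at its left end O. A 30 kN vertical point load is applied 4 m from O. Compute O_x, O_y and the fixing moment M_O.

O_x = 0, O_y = 30.00 kN, M_O = 120.0 kN·m

ΣF_x = 0: O_x = 0.
ΣF_y = 0: O_y − 30 = 0 → O_y = 30.00 kN.
ΣM about O: M_O − 30·4 = 0 → M_O = 120.0 kN·m.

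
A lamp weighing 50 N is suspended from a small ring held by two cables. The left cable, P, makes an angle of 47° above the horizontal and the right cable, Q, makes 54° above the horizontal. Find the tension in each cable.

T_P = 29.94 N, T_Q = 34.74 N

ΣF_x = 0: −T_P·cos47° + T_Q·cos54° = 0 → T_Q = 1.16028·T_P.
ΣF_y = 0: T_P·sin47° + T_Q·sin54° = 50.
Substitute: T_P·(0.731354 + 1.16028·0.809017) = 50 → T_P = 29.9394 ≈ 29.94 N.
Then T_Q = 1.16028 × 29.9394 = 34.74 N.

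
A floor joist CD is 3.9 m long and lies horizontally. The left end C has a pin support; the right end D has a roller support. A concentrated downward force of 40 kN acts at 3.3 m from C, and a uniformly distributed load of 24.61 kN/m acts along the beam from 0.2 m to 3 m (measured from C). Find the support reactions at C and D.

Resultant of the distributed load: 24.61 × 2.8 = 68.908 kN at 1.6 m from C.
ΣM about C: D_y·3.9 − 40·3.3 − (24.61·2.8)·1.6 = 0 → D_y = 242.2528/3.9 = 62.1161 ≈ 62.12 kN.
ΣF_y = 0: C_y + 62.1161 − 40 − 24.61·2.8 = 0 → C_y = 46.79 kN.
ΣF_x = 0: no horizontal applied forces, so C_x = 0.

C_x = 0, C_y = 46.79 kN, D_y = 62.12 kN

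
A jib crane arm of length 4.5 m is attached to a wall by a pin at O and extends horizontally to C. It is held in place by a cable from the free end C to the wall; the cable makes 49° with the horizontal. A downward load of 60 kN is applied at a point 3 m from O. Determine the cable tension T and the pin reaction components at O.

ΣM about O: T·sin49°·4.5 − 60·3 = 0 → T = 180/(4.5·0.75471) = 53.0005 ≈ 53.00 kN.
ΣF_x = 0: O_x − T·cos49° = 0 → O_x = 53.0005 × 0.656059 = 34.77 kN.
ΣF_y = 0: O_y + T·sin49° − 60 = 0 → O_y = 60 − 53.0005 × 0.75471 = 20.00 kN.

T = 53.00 kN, O_x = 34.77 kN, O_y = 20.00 kN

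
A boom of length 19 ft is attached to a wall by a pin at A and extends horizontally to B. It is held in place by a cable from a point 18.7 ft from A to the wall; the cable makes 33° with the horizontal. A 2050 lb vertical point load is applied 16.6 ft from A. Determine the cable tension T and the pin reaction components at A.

ΣM about A: T·sin33°·18.7 − 2050·16.6 = 0 → T = 34030/(18.7·0.544639) = 3341.27 ≈ 3341 lb.
ΣF_x = 0: A_x − T·cos33° = 0 → A_x = 3341.27 × 0.838671 = 2802 lb.
ΣF_y = 0: A_y + T·sin33° − 2050 = 0 → A_y = 2050 − 3341.27 × 0.544639 = 230.2 lb.

T = 3341 lb, A_x = 2802 lb, A_y = 230.2 lb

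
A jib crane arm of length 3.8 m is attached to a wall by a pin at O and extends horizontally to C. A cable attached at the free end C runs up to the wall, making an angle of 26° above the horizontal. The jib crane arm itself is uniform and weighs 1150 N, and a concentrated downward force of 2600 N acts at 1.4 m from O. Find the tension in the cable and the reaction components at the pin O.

T = 3497 N, O_x = 3143 N, O_y = 2217 N

ΣM about O: T·sin26°·3.8 − 1150·1.9 − 2600·1.4 = 0 → T = 5825/(3.8·0.438371) = 3496.8 ≈ 3497 N.
ΣF_x = 0: O_x − T·cos26° = 0 → O_x = 3496.8 × 0.898794 = 3143 N.
ΣF_y = 0: O_y + T·sin26° − 1150 − 2600 = 0 → O_y = 3750 − 3496.8 × 0.438371 = 2217 N.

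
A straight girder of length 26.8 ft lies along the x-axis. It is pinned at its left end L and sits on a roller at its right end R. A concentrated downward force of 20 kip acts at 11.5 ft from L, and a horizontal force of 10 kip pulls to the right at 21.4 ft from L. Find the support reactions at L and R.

L_x = -10.00 kip, L_y = 11.42 kip, R_y = 8.582 kip

Taking moments about L: R_y·26.8 − 20·11.5 = 0 → R_y = 230/26.8 = 8.58209 ≈ 8.582 kip.
ΣF_y = 0: L_y + 8.58209 − 20 = 0 → L_y = 11.42 kip.
ΣF_x = 0: L_x + 10 = 0 → L_x = -10.00 kip.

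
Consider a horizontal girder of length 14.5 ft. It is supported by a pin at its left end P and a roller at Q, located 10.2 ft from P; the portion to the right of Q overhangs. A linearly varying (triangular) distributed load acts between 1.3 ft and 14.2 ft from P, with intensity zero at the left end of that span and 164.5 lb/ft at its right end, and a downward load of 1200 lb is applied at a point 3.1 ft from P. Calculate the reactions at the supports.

P_x = 0, P_y = 866.5 lb, Q_y = 1395 lb

Resultant of the triangular load: ½ × 164.5 × 12.9 = 1061.025 lb, acting at 9.9 ft from P (one-third of the span from the peak).
Moments about P: Q_y·10.2 − (½·164.5·12.9)·9.9 − 1200·3.1 = 0 → Q_y = 14224.1475/10.2 = 1394.52 ≈ 1395 lb.
ΣF_y = 0: P_y + 1394.52 − ½·164.5·12.9 − 1200 = 0 → P_y = 866.5 lb.
ΣF_x = 0: no horizontal applied forces, so P_x = 0.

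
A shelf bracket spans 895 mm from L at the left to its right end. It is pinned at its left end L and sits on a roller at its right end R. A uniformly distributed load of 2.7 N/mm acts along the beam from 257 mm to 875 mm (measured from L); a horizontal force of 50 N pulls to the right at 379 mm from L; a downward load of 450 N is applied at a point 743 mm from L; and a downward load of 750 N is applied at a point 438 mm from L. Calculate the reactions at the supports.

Resultant of the distributed load: 2.7 × 618 = 1668.6 N at 566 mm from L.
Taking moments about L: R_y·895 − (2.7·618)·566 − 450·743 − 750·438 = 0 → R_y = 1607277.6/895 = 1795.84 ≈ 1796 N.
ΣF_y = 0: L_y + 1795.84 − 2.7·618 − 450 − 750 = 0 → L_y = 1073 N.
ΣF_x = 0: L_x + 50 = 0 → L_x = -50.00 N.

L_x = -50.00 N, L_y = 1073 N, R_y = 1796 N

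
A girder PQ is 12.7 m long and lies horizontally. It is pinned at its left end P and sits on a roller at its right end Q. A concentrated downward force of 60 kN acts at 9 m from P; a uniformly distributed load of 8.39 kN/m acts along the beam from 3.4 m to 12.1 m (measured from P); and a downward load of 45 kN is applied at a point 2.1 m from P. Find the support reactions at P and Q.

Resultant of the distributed load: 8.39 × 8.7 = 72.993 kN at 7.75 m from P.
Taking moments about P: Q_y·12.7 − 60·9 − (8.39·8.7)·7.75 − 45·2.1 = 0 → Q_y = 1200.19575/12.7 = 94.5036 ≈ 94.50 kN.
ΣF_y = 0: P_y + 94.5036 − 60 − 8.39·8.7 − 45 = 0 → P_y = 83.49 kN.
ΣF_x = 0: no horizontal applied forces, so P_x = 0.

P_x = 0, P_y = 83.49 kN, Q_y = 94.50 kN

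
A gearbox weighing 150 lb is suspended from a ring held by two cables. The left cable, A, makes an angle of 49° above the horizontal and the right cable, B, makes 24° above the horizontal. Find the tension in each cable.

ΣF_x = 0: −T_A·cos49° + T_B·cos24° = 0 → T_B = 0.718146·T_A.
ΣF_y = 0: T_A·sin49° + T_B·sin24° = 150.
Substitute: T_A·(0.75471 + 0.718146·0.406737) = 150 → T_A = 143.293 ≈ 143.3 lb.
Then T_B = 0.718146 × 143.293 = 102.9 lb.

T_A = 143.3 lb, T_B = 102.9 lb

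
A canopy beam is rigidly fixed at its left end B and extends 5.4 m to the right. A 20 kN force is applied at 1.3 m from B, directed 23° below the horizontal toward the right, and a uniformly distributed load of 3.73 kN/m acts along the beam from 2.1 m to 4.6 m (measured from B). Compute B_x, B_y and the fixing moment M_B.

Resultant of the distributed load: 3.73 × 2.5 = 9.325 kN at 3.35 m from B.
ΣF_x = 0: B_x + 20·cos23° = 0 → B_x = -18.41 kN.
ΣF_y = 0: B_y − 20·sin23° − 3.73·2.5 = 0 → B_y = 17.14 kN.
ΣM about B: M_B − 20·sin23°·1.3 − (3.73·2.5)·3.35 = 0 → M_B = 41.40 kN·m.

B_x = -18.41 kN, B_y = 17.14 kN, M_B = 41.40 kN·m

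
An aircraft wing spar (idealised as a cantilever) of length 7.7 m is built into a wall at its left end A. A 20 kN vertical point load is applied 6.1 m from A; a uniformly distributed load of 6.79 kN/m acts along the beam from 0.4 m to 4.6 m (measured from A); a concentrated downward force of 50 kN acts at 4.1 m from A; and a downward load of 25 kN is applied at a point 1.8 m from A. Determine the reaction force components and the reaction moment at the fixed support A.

A_x = 0, A_y = 123.5 kN, M_A = 443.3 kN·m

Resultant of the distributed load: 6.79 × 4.2 = 28.518 kN at 2.5 m from A.
ΣF_x = 0: A_x = 0.
ΣF_y = 0: A_y − 20 − 6.79·4.2 − 50 − 25 = 0 → A_y = 123.5 kN.
ΣM about A: M_A − 20·6.1 − (6.79·4.2)·2.5 − 50·4.1 − 25·1.8 = 0 → M_A = 443.3 kN·m.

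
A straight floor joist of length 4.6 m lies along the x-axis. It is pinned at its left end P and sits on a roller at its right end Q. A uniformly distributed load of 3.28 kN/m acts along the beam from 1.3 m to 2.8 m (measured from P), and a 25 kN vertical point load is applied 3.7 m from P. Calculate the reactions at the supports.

P_x = 0, P_y = 7.619 kN, Q_y = 22.30 kN

Resultant of the distributed load: 3.28 × 1.5 = 4.92 kN at 2.05 m from P.
Taking moments about P: Q_y·4.6 − (3.28·1.5)·2.05 − 25·3.7 = 0 → Q_y = 102.586/4.6 = 22.3013 ≈ 22.30 kN.
ΣF_y = 0: P_y + 22.3013 − 3.28·1.5 − 25 = 0 → P_y = 7.619 kN.
ΣF_x = 0: no horizontal applied forces, so P_x = 0.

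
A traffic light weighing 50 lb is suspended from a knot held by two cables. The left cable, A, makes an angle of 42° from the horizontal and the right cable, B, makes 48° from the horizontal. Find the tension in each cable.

ΣF_x = 0: −T_A·cos42° + T_B·cos48° = 0 → T_B = 1.11061·T_A.
ΣF_y = 0: T_A·sin42° + T_B·sin48° = 50.
Substitute: T_A·(0.669131 + 1.11061·0.743145) = 50 → T_A = 33.4566 ≈ 33.46 lb.
Then T_B = 1.11061 × 33.4566 = 37.16 lb.

T_A = 33.46 lb, T_B = 37.16 lb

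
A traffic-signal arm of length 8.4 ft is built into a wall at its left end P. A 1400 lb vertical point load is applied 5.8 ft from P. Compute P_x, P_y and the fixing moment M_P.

P_x = 0, P_y = 1400 lb, M_P = 8120 lb·ft

ΣF_x = 0: P_x = 0.
ΣF_y = 0: P_y − 1400 = 0 → P_y = 1400 lb.
ΣM about P: M_P − 1400·5.8 = 0 → M_P = 8120 lb·ft.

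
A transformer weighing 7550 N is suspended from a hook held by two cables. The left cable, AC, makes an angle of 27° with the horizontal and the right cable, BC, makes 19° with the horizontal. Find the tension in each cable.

ΣF_x = 0: −T_AC·cos27° + T_BC·cos19° = 0 → T_BC = 0.942347·T_AC.
ΣF_y = 0: T_AC·sin27° + T_BC·sin19° = 7550.
Substitute: T_AC·(0.45399 + 0.942347·0.325568) = 7550 → T_AC = 9923.92 ≈ 9924 N.
Then T_BC = 0.942347 × 9923.92 = 9352 N.

T_AC = 9924 N, T_BC = 9352 N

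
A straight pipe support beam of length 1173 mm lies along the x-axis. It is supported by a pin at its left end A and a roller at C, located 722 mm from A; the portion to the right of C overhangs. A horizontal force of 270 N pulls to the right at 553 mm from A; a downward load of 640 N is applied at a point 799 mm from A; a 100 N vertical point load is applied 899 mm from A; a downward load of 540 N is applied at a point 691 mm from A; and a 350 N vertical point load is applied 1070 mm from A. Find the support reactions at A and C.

A_x = -270.0 N, A_y = -238.3 N, C_y = 1868 N

Taking moments about A: C_y·722 − 640·799 − 100·899 − 540·691 − 350·1070 = 0 → C_y = 1348900/722 = 1868.28 ≈ 1868 N.
ΣF_y = 0: A_y + 1868.28 − 640 − 100 − 540 − 350 = 0 → A_y = -238.3 N.
ΣF_x = 0: A_x + 270 = 0 → A_x = -270.0 N.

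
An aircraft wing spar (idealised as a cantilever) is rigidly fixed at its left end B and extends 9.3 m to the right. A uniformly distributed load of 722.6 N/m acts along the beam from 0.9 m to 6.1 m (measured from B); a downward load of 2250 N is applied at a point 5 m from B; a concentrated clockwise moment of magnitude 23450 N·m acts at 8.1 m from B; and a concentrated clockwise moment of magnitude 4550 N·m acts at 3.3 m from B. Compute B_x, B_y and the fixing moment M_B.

Resultant of the distributed load: 722.6 × 5.2 = 3757.52 N at 3.5 m from B.
ΣF_x = 0: B_x = 0.
ΣF_y = 0: B_y − 722.6·5.2 − 2250 = 0 → B_y = 6008 N.
ΣM about B: M_B − (722.6·5.2)·3.5 − 2250·5 − 23450 − 4550 = 0 → M_B = 52400 N·m.

B_x = 0, B_y = 6008 N, M_B = 52400 N·m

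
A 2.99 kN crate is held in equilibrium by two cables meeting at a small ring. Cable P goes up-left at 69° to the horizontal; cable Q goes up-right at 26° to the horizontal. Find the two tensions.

ΣF_x = 0: −T_P·cos69° + T_Q·cos26° = 0 → T_Q = 0.398721·T_P.
ΣF_y = 0: T_P·sin69° + T_Q·sin26° = 2.99.
Substitute: T_P·(0.93358 + 0.398721·0.438371) = 2.99 → T_P = 2.69766 ≈ 2.698 kN.
Then T_Q = 0.398721 × 2.69766 = 1.076 kN.

T_P = 2.698 kN, T_Q = 1.076 kN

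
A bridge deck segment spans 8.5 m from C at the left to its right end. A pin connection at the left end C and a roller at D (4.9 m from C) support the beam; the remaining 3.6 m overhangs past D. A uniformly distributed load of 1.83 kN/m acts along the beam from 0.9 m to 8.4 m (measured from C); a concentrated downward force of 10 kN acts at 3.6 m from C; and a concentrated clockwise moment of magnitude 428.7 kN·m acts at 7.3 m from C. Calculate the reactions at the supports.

C_x = 0, C_y = -84.14 kN, D_y = 107.9 kN

Resultant of the distributed load: 1.83 × 7.5 = 13.725 kN at 4.65 m from C.
Taking moments about C: D_y·4.9 − (1.83·7.5)·4.65 − 10·3.6 − 428.7 = 0 → D_y = 528.52125/4.9 = 107.861 ≈ 107.9 kN.
ΣF_y = 0: C_y + 107.861 − 1.83·7.5 − 10 = 0 → C_y = -84.14 kN.
ΣF_x = 0: no horizontal applied forces, so C_x = 0.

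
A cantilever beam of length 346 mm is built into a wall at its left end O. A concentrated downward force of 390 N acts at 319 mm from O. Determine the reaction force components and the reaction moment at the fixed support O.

O_x = 0, O_y = 390.0 N, M_O = 124400 N·mm

ΣF_x = 0: O_x = 0.
ΣF_y = 0: O_y − 390 = 0 → O_y = 390.0 N.
ΣM about O: M_O − 390·319 = 0 → M_O = 124400 N·mm.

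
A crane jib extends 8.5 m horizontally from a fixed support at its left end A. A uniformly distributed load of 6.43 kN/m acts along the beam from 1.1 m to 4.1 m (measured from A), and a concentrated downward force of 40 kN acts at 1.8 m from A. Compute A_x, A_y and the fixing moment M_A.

A_x = 0, A_y = 59.29 kN, M_A = 122.2 kN·m

Resultant of the distributed load: 6.43 × 3 = 19.29 kN at 2.6 m from A.
ΣF_x = 0: A_x = 0.
ΣF_y = 0: A_y − 6.43·3 − 40 = 0 → A_y = 59.29 kN.
ΣM about A: M_A − (6.43·3)·2.6 − 40·1.8 = 0 → M_A = 122.2 kN·m.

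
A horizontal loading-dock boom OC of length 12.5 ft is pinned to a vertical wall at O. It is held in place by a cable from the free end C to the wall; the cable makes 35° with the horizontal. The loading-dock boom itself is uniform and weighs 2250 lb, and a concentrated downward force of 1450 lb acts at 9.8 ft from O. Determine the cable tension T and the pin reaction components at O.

ΣM about O: T·sin35°·12.5 − 2250·6.25 − 1450·9.8 = 0 → T = 28272.5/(12.5·0.573576) = 3943.33 ≈ 3943 lb.
ΣF_x = 0: O_x − T·cos35° = 0 → O_x = 3943.33 × 0.819152 = 3230 lb.
ΣF_y = 0: O_y + T·sin35° − 2250 − 1450 = 0 → O_y = 3700 − 3943.33 × 0.573576 = 1438 lb.

T = 3943 lb, O_x = 3230 lb, O_y = 1438 lb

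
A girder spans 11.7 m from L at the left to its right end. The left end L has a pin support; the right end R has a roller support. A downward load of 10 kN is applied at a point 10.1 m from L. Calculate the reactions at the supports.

L_x = 0, L_y = 1.368 kN, R_y = 8.632 kN

ΣM about L: R_y·11.7 − 10·10.1 = 0 → R_y = 101/11.7 = 8.63248 ≈ 8.632 kN.
ΣF_y = 0: L_y + 8.63248 − 10 = 0 → L_y = 1.368 kN.
ΣF_x = 0: no horizontal applied forces, so L_x = 0.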